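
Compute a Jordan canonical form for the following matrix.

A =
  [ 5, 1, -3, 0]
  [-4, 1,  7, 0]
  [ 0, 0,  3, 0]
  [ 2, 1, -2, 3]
J_3(3) ⊕ J_1(3)

The characteristic polynomial is
  det(x·I − A) = x^4 - 12*x^3 + 54*x^2 - 108*x + 81 = (x - 3)^4

Eigenvalues and multiplicities (the geometric multiplicity of λ is n − rank(A − λI), which equals the number of Jordan blocks for λ):
  λ = 3: algebraic multiplicity = 4, geometric multiplicity = 2

Determining the block sizes for each eigenvalue:
  λ = 3: with am = 4 and gm = 2, the partition is not yet determined (e.g. several partitions of 4 into 2 parts exist). Let N = A − (3)·I. Computing rank(N^1) = 2, rank(N^2) = 1, rank(N^3) = 0; the number of blocks of size ≥ j is rank(N^{j−1}) − rank(N^j), giving [2, 1, 1]. So we have 1 block(s) of size 3, 1 block(s) of size 1 → block sizes [3, 1]

Assembling the blocks gives a Jordan form
J =
  [3, 1, 0, 0]
  [0, 3, 1, 0]
  [0, 0, 3, 0]
  [0, 0, 0, 3]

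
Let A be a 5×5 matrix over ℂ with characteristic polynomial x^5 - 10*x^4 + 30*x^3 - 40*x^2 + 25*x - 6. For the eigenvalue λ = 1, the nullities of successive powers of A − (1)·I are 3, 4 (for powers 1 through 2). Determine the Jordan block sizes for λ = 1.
Block sizes for λ = 1: [2, 1, 1]

From the dimensions of kernels of powers, the number of Jordan blocks of size at least j is d_j − d_{j−1} where d_j = dim ker(N^j) (with d_0 = 0). Computing the differences gives [3, 1].
The number of blocks of size exactly k is (#blocks of size ≥ k) − (#blocks of size ≥ k + 1), so the partition is: 2 block(s) of size 1, 1 block(s) of size 2.
In nonincreasing order the block sizes are [2, 1, 1].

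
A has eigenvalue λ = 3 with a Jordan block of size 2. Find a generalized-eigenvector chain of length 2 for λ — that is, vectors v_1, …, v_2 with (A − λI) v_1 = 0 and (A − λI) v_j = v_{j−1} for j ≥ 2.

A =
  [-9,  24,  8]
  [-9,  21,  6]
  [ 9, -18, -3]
A Jordan chain for λ = 3 of length 2:
v_1 = (-12, -9, 9)ᵀ
v_2 = (1, 0, 0)ᵀ

Let N = A − (3)·I. We want v_2 with N^2 v_2 = 0 but N^1 v_2 ≠ 0; then v_{j-1} := N · v_j for j = 2, …, 2.

Pick v_2 = (1, 0, 0)ᵀ.
Then v_1 = N · v_2 = (-12, -9, 9)ᵀ.

Sanity check: (A − (3)·I) v_1 = (0, 0, 0)ᵀ = 0. ✓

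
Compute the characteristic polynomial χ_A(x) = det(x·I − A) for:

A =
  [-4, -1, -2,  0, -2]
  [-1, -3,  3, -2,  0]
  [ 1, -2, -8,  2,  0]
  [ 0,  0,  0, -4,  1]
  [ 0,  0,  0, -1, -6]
x^5 + 25*x^4 + 250*x^3 + 1250*x^2 + 3125*x + 3125

Expanding det(x·I − A) (e.g. by cofactor expansion or by noting that A is similar to its Jordan form J, which has the same characteristic polynomial as A) gives
  χ_A(x) = x^5 + 25*x^4 + 250*x^3 + 1250*x^2 + 3125*x + 3125
which factors as (x + 5)^5. The eigenvalues (with algebraic multiplicities) are λ = -5 with multiplicity 5.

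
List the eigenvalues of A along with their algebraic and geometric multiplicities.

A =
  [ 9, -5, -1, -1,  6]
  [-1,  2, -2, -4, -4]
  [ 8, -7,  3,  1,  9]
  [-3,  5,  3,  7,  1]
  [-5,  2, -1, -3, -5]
λ = 2: alg = 3, geom = 1; λ = 5: alg = 2, geom = 2

Step 1 — factor the characteristic polynomial to read off the algebraic multiplicities:
  χ_A(x) = (x - 5)^2*(x - 2)^3

Step 2 — compute geometric multiplicities via the rank-nullity identity g(λ) = n − rank(A − λI):
  rank(A − (2)·I) = 4, so dim ker(A − (2)·I) = n − 4 = 1
  rank(A − (5)·I) = 3, so dim ker(A − (5)·I) = n − 3 = 2

Summary:
  λ = 2: algebraic multiplicity = 3, geometric multiplicity = 1
  λ = 5: algebraic multiplicity = 2, geometric multiplicity = 2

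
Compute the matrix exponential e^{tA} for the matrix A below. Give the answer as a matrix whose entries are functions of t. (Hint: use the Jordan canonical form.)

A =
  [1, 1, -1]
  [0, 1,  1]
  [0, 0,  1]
e^{tA} =
  [exp(t), t*exp(t), t^2*exp(t)/2 - t*exp(t)]
  [0, exp(t), t*exp(t)]
  [0, 0, exp(t)]

Strategy: write A = P · J · P⁻¹ where J is a Jordan canonical form, so e^{tA} = P · e^{tJ} · P⁻¹, and e^{tJ} can be computed block-by-block.

A has Jordan form
J =
  [1, 1, 0]
  [0, 1, 1]
  [0, 0, 1]
(up to reordering of blocks).

Per-block formulas:
  For a 3×3 Jordan block J_3(1): exp(t · J_3(1)) = e^(1t)·(I + t·N + (t^2/2)·N^2), where N is the 3×3 nilpotent shift.

After assembling e^{tJ} and conjugating by P, we get:

e^{tA} =
  [exp(t), t*exp(t), t^2*exp(t)/2 - t*exp(t)]
  [0, exp(t), t*exp(t)]
  [0, 0, exp(t)]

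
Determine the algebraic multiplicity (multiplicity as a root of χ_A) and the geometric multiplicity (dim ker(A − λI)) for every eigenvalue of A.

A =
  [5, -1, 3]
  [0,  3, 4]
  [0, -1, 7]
λ = 5: alg = 3, geom = 1

Step 1 — factor the characteristic polynomial to read off the algebraic multiplicities:
  χ_A(x) = (x - 5)^3

Step 2 — compute geometric multiplicities via the rank-nullity identity g(λ) = n − rank(A − λI):
  rank(A − (5)·I) = 2, so dim ker(A − (5)·I) = n − 2 = 1

Summary:
  λ = 5: algebraic multiplicity = 3, geometric multiplicity = 1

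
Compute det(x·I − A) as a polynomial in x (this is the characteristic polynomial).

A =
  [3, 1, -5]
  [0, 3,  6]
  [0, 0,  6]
x^3 - 12*x^2 + 45*x - 54

Expanding det(x·I − A) (e.g. by cofactor expansion or by noting that A is similar to its Jordan form J, which has the same characteristic polynomial as A) gives
  χ_A(x) = x^3 - 12*x^2 + 45*x - 54
which factors as (x - 6)*(x - 3)^2. The eigenvalues (with algebraic multiplicities) are λ = 3 with multiplicity 2, λ = 6 with multiplicity 1.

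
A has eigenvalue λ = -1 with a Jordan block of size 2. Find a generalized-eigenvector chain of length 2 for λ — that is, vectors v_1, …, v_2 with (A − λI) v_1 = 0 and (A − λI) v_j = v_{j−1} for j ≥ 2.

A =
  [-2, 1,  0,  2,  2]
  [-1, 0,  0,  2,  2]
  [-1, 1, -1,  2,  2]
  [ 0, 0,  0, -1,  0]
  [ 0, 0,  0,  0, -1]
A Jordan chain for λ = -1 of length 2:
v_1 = (-1, -1, -1, 0, 0)ᵀ
v_2 = (1, 0, 0, 0, 0)ᵀ

Let N = A − (-1)·I. We want v_2 with N^2 v_2 = 0 but N^1 v_2 ≠ 0; then v_{j-1} := N · v_j for j = 2, …, 2.

Pick v_2 = (1, 0, 0, 0, 0)ᵀ.
Then v_1 = N · v_2 = (-1, -1, -1, 0, 0)ᵀ.

Sanity check: (A − (-1)·I) v_1 = (0, 0, 0, 0, 0)ᵀ = 0. ✓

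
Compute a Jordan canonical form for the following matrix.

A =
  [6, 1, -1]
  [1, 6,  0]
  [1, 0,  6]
J_3(6)

The characteristic polynomial is
  det(x·I − A) = x^3 - 18*x^2 + 108*x - 216 = (x - 6)^3

Eigenvalues and multiplicities (the geometric multiplicity of λ is n − rank(A − λI), which equals the number of Jordan blocks for λ):
  λ = 6: algebraic multiplicity = 3, geometric multiplicity = 1

Determining the block sizes for each eigenvalue:
  λ = 6: one block (gm = 1), so the single block has size am = 3 → block sizes [3]

Assembling the blocks gives a Jordan form
J =
  [6, 1, 0]
  [0, 6, 1]
  [0, 0, 6]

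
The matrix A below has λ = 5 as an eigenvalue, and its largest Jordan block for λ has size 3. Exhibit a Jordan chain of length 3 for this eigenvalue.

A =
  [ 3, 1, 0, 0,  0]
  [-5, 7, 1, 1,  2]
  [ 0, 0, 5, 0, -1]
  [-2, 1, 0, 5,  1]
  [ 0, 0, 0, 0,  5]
A Jordan chain for λ = 5 of length 3:
v_1 = (-1, -2, 0, -1, 0)ᵀ
v_2 = (-2, -5, 0, -2, 0)ᵀ
v_3 = (1, 0, 0, 0, 0)ᵀ

Let N = A − (5)·I. We want v_3 with N^3 v_3 = 0 but N^2 v_3 ≠ 0; then v_{j-1} := N · v_j for j = 3, …, 2.

Pick v_3 = (1, 0, 0, 0, 0)ᵀ.
Then v_2 = N · v_3 = (-2, -5, 0, -2, 0)ᵀ.
Then v_1 = N · v_2 = (-1, -2, 0, -1, 0)ᵀ.

Sanity check: (A − (5)·I) v_1 = (0, 0, 0, 0, 0)ᵀ = 0. ✓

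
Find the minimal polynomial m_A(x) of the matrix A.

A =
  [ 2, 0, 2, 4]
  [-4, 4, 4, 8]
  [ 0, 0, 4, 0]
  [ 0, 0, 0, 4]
x^2 - 6*x + 8

The characteristic polynomial is χ_A(x) = (x - 4)^3*(x - 2), so the eigenvalues are known. The minimal polynomial is
  m_A(x) = Π_λ (x − λ)^{k_λ}
where k_λ is the size of the *largest* Jordan block for λ (equivalently, the smallest k with (A − λI)^k v = 0 for every generalised eigenvector v of λ).

  λ = 2: largest Jordan block has size 1, contributing (x − 2)
  λ = 4: largest Jordan block has size 1, contributing (x − 4)

So m_A(x) = (x - 4)*(x - 2) = x^2 - 6*x + 8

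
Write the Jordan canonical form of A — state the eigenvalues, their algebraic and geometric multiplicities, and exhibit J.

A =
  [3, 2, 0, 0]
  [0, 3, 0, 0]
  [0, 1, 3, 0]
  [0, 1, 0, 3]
J_2(3) ⊕ J_1(3) ⊕ J_1(3)

The characteristic polynomial is
  det(x·I − A) = x^4 - 12*x^3 + 54*x^2 - 108*x + 81 = (x - 3)^4

Eigenvalues and multiplicities (the geometric multiplicity of λ is n − rank(A − λI), which equals the number of Jordan blocks for λ):
  λ = 3: algebraic multiplicity = 4, geometric multiplicity = 3

Determining the block sizes for each eigenvalue:
  λ = 3: 3 blocks summing to 4 forces exactly one block of size 2 and the rest size 1 → block sizes [2, 1, 1]

Assembling the blocks gives a Jordan form
J =
  [3, 1, 0, 0]
  [0, 3, 0, 0]
  [0, 0, 3, 0]
  [0, 0, 0, 3]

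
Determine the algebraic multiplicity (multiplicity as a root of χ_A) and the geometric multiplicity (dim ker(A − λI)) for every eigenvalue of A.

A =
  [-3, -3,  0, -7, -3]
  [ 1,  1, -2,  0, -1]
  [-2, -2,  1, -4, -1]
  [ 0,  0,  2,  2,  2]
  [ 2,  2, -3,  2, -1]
λ = 0: alg = 5, geom = 2

Step 1 — factor the characteristic polynomial to read off the algebraic multiplicities:
  χ_A(x) = x^5

Step 2 — compute geometric multiplicities via the rank-nullity identity g(λ) = n − rank(A − λI):
  rank(A − (0)·I) = 3, so dim ker(A − (0)·I) = n − 3 = 2

Summary:
  λ = 0: algebraic multiplicity = 5, geometric multiplicity = 2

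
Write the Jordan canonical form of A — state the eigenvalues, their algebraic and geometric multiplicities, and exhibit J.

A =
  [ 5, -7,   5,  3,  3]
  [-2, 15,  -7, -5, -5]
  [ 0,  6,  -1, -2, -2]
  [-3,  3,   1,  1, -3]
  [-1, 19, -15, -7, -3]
J_3(3) ⊕ J_1(4) ⊕ J_1(4)

The characteristic polynomial is
  det(x·I − A) = x^5 - 17*x^4 + 115*x^3 - 387*x^2 + 648*x - 432 = (x - 4)^2*(x - 3)^3

Eigenvalues and multiplicities (the geometric multiplicity of λ is n − rank(A − λI), which equals the number of Jordan blocks for λ):
  λ = 3: algebraic multiplicity = 3, geometric multiplicity = 1
  λ = 4: algebraic multiplicity = 2, geometric multiplicity = 2

Determining the block sizes for each eigenvalue:
  λ = 3: one block (gm = 1), so the single block has size am = 3 → block sizes [3]
  λ = 4: gm = am = 2, so every block has size 1 → block sizes [1, 1]

Assembling the blocks gives a Jordan form
J =
  [3, 1, 0, 0, 0]
  [0, 3, 1, 0, 0]
  [0, 0, 3, 0, 0]
  [0, 0, 0, 4, 0]
  [0, 0, 0, 0, 4]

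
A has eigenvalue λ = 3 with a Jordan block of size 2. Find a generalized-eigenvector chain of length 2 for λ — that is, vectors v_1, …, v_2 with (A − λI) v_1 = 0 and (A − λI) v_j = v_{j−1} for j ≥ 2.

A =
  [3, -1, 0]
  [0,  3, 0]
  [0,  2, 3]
A Jordan chain for λ = 3 of length 2:
v_1 = (-1, 0, 2)ᵀ
v_2 = (0, 1, 0)ᵀ

Let N = A − (3)·I. We want v_2 with N^2 v_2 = 0 but N^1 v_2 ≠ 0; then v_{j-1} := N · v_j for j = 2, …, 2.

Pick v_2 = (0, 1, 0)ᵀ.
Then v_1 = N · v_2 = (-1, 0, 2)ᵀ.

Sanity check: (A − (3)·I) v_1 = (0, 0, 0)ᵀ = 0. ✓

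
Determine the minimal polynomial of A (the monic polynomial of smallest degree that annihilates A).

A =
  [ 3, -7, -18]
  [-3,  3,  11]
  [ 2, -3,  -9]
x^3 + 3*x^2 + 3*x + 1

The characteristic polynomial is χ_A(x) = (x + 1)^3, so the eigenvalues are known. The minimal polynomial is
  m_A(x) = Π_λ (x − λ)^{k_λ}
where k_λ is the size of the *largest* Jordan block for λ (equivalently, the smallest k with (A − λI)^k v = 0 for every generalised eigenvector v of λ).

  λ = -1: largest Jordan block has size 3, contributing (x + 1)^3

So m_A(x) = (x + 1)^3 = x^3 + 3*x^2 + 3*x + 1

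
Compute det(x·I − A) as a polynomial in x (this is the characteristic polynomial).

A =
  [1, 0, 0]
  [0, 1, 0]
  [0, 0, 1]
x^3 - 3*x^2 + 3*x - 1

Expanding det(x·I − A) (e.g. by cofactor expansion or by noting that A is similar to its Jordan form J, which has the same characteristic polynomial as A) gives
  χ_A(x) = x^3 - 3*x^2 + 3*x - 1
which factors as (x - 1)^3. The eigenvalues (with algebraic multiplicities) are λ = 1 with multiplicity 3.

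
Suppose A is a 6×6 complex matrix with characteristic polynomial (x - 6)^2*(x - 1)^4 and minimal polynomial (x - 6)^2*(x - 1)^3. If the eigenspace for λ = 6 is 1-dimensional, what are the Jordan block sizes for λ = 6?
Block sizes for λ = 6: [2]

Step 1 — from the characteristic polynomial, algebraic multiplicity of λ = 6 is 2. From dim ker(A − (6)·I) = 1, there are exactly 1 Jordan blocks for λ = 6.
Step 2 — from the minimal polynomial, the factor (x − 6)^2 tells us the largest block for λ = 6 has size 2.
Step 3 — with total size 2, 1 blocks, and largest block 2, the block sizes (in nonincreasing order) are [2].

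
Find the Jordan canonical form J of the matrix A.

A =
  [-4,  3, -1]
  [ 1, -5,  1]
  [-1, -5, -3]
J_3(-4)

The characteristic polynomial is
  det(x·I − A) = x^3 + 12*x^2 + 48*x + 64 = (x + 4)^3

Eigenvalues and multiplicities (the geometric multiplicity of λ is n − rank(A − λI), which equals the number of Jordan blocks for λ):
  λ = -4: algebraic multiplicity = 3, geometric multiplicity = 1

Determining the block sizes for each eigenvalue:
  λ = -4: one block (gm = 1), so the single block has size am = 3 → block sizes [3]

Assembling the blocks gives a Jordan form
J =
  [-4,  1,  0]
  [ 0, -4,  1]
  [ 0,  0, -4]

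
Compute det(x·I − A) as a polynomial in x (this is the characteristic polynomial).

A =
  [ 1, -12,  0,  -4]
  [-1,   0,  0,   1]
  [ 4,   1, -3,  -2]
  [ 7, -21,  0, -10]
x^4 + 12*x^3 + 54*x^2 + 108*x + 81

Expanding det(x·I − A) (e.g. by cofactor expansion or by noting that A is similar to its Jordan form J, which has the same characteristic polynomial as A) gives
  χ_A(x) = x^4 + 12*x^3 + 54*x^2 + 108*x + 81
which factors as (x + 3)^4. The eigenvalues (with algebraic multiplicities) are λ = -3 with multiplicity 4.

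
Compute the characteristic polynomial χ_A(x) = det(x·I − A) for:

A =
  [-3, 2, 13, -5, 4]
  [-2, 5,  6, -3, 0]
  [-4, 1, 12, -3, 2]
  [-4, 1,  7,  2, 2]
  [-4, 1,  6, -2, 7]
x^5 - 23*x^4 + 211*x^3 - 965*x^2 + 2200*x - 2000

Expanding det(x·I − A) (e.g. by cofactor expansion or by noting that A is similar to its Jordan form J, which has the same characteristic polynomial as A) gives
  χ_A(x) = x^5 - 23*x^4 + 211*x^3 - 965*x^2 + 2200*x - 2000
which factors as (x - 5)^3*(x - 4)^2. The eigenvalues (with algebraic multiplicities) are λ = 4 with multiplicity 2, λ = 5 with multiplicity 3.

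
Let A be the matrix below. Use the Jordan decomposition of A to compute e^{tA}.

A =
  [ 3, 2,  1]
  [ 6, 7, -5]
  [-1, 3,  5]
e^{tA} =
  [15*t^2*exp(5*t)/2 - 2*t*exp(5*t) + exp(5*t), 3*t^2*exp(5*t)/2 + 2*t*exp(5*t), -6*t^2*exp(5*t) + t*exp(5*t)]
  [5*t^2*exp(5*t)/2 + 6*t*exp(5*t), t^2*exp(5*t)/2 + 2*t*exp(5*t) + exp(5*t), -2*t^2*exp(5*t) - 5*t*exp(5*t)]
  [10*t^2*exp(5*t) - t*exp(5*t), 2*t^2*exp(5*t) + 3*t*exp(5*t), -8*t^2*exp(5*t) + exp(5*t)]

Strategy: write A = P · J · P⁻¹ where J is a Jordan canonical form, so e^{tA} = P · e^{tJ} · P⁻¹, and e^{tJ} can be computed block-by-block.

A has Jordan form
J =
  [5, 1, 0]
  [0, 5, 1]
  [0, 0, 5]
(up to reordering of blocks).

Per-block formulas:
  For a 3×3 Jordan block J_3(5): exp(t · J_3(5)) = e^(5t)·(I + t·N + (t^2/2)·N^2), where N is the 3×3 nilpotent shift.

After assembling e^{tJ} and conjugating by P, we get:

e^{tA} =
  [15*t^2*exp(5*t)/2 - 2*t*exp(5*t) + exp(5*t), 3*t^2*exp(5*t)/2 + 2*t*exp(5*t), -6*t^2*exp(5*t) + t*exp(5*t)]
  [5*t^2*exp(5*t)/2 + 6*t*exp(5*t), t^2*exp(5*t)/2 + 2*t*exp(5*t) + exp(5*t), -2*t^2*exp(5*t) - 5*t*exp(5*t)]
  [10*t^2*exp(5*t) - t*exp(5*t), 2*t^2*exp(5*t) + 3*t*exp(5*t), -8*t^2*exp(5*t) + exp(5*t)]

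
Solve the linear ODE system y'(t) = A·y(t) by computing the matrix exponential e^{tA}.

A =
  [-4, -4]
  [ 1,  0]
e^{tA} =
  [-2*t*exp(-2*t) + exp(-2*t), -4*t*exp(-2*t)]
  [t*exp(-2*t), 2*t*exp(-2*t) + exp(-2*t)]

Strategy: write A = P · J · P⁻¹ where J is a Jordan canonical form, so e^{tA} = P · e^{tJ} · P⁻¹, and e^{tJ} can be computed block-by-block.

A has Jordan form
J =
  [-2,  1]
  [ 0, -2]
(up to reordering of blocks).

Per-block formulas:
  For a 2×2 Jordan block J_2(-2): exp(t · J_2(-2)) = e^(-2t)·(I + t·N), where N is the 2×2 nilpotent shift.

After assembling e^{tJ} and conjugating by P, we get:

e^{tA} =
  [-2*t*exp(-2*t) + exp(-2*t), -4*t*exp(-2*t)]
  [t*exp(-2*t), 2*t*exp(-2*t) + exp(-2*t)]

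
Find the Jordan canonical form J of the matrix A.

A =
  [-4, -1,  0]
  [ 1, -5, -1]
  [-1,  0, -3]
J_3(-4)

The characteristic polynomial is
  det(x·I − A) = x^3 + 12*x^2 + 48*x + 64 = (x + 4)^3

Eigenvalues and multiplicities (the geometric multiplicity of λ is n − rank(A − λI), which equals the number of Jordan blocks for λ):
  λ = -4: algebraic multiplicity = 3, geometric multiplicity = 1

Determining the block sizes for each eigenvalue:
  λ = -4: one block (gm = 1), so the single block has size am = 3 → block sizes [3]

Assembling the blocks gives a Jordan form
J =
  [-4,  1,  0]
  [ 0, -4,  1]
  [ 0,  0, -4]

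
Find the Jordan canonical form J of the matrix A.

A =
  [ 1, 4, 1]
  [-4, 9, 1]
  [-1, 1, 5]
J_3(5)

The characteristic polynomial is
  det(x·I − A) = x^3 - 15*x^2 + 75*x - 125 = (x - 5)^3

Eigenvalues and multiplicities (the geometric multiplicity of λ is n − rank(A − λI), which equals the number of Jordan blocks for λ):
  λ = 5: algebraic multiplicity = 3, geometric multiplicity = 1

Determining the block sizes for each eigenvalue:
  λ = 5: one block (gm = 1), so the single block has size am = 3 → block sizes [3]

Assembling the blocks gives a Jordan form
J =
  [5, 1, 0]
  [0, 5, 1]
  [0, 0, 5]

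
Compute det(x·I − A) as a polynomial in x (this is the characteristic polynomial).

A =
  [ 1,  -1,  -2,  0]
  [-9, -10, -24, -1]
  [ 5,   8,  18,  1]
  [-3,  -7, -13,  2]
x^4 - 11*x^3 + 45*x^2 - 81*x + 54

Expanding det(x·I − A) (e.g. by cofactor expansion or by noting that A is similar to its Jordan form J, which has the same characteristic polynomial as A) gives
  χ_A(x) = x^4 - 11*x^3 + 45*x^2 - 81*x + 54
which factors as (x - 3)^3*(x - 2). The eigenvalues (with algebraic multiplicities) are λ = 2 with multiplicity 1, λ = 3 with multiplicity 3.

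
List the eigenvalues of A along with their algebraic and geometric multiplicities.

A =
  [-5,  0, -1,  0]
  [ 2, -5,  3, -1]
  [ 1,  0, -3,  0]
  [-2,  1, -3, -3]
λ = -4: alg = 4, geom = 2

Step 1 — factor the characteristic polynomial to read off the algebraic multiplicities:
  χ_A(x) = (x + 4)^4

Step 2 — compute geometric multiplicities via the rank-nullity identity g(λ) = n − rank(A − λI):
  rank(A − (-4)·I) = 2, so dim ker(A − (-4)·I) = n − 2 = 2

Summary:
  λ = -4: algebraic multiplicity = 4, geometric multiplicity = 2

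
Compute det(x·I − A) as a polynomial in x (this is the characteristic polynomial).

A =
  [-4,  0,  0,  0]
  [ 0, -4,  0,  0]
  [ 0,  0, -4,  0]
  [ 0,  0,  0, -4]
x^4 + 16*x^3 + 96*x^2 + 256*x + 256

Expanding det(x·I − A) (e.g. by cofactor expansion or by noting that A is similar to its Jordan form J, which has the same characteristic polynomial as A) gives
  χ_A(x) = x^4 + 16*x^3 + 96*x^2 + 256*x + 256
which factors as (x + 4)^4. The eigenvalues (with algebraic multiplicities) are λ = -4 with multiplicity 4.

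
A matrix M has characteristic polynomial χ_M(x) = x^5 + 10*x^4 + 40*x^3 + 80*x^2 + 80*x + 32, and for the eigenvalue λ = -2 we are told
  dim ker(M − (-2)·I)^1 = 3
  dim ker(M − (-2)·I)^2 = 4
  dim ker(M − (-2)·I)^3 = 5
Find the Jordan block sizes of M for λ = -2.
Block sizes for λ = -2: [3, 1, 1]

From the dimensions of kernels of powers, the number of Jordan blocks of size at least j is d_j − d_{j−1} where d_j = dim ker(N^j) (with d_0 = 0). Computing the differences gives [3, 1, 1].
The number of blocks of size exactly k is (#blocks of size ≥ k) − (#blocks of size ≥ k + 1), so the partition is: 2 block(s) of size 1, 1 block(s) of size 3.
In nonincreasing order the block sizes are [3, 1, 1].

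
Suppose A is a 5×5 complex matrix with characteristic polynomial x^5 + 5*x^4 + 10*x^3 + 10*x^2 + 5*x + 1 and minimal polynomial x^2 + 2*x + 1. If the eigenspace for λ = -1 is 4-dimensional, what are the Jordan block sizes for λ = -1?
Block sizes for λ = -1: [2, 1, 1, 1]

Step 1 — from the characteristic polynomial, algebraic multiplicity of λ = -1 is 5. From dim ker(A − (-1)·I) = 4, there are exactly 4 Jordan blocks for λ = -1.
Step 2 — from the minimal polynomial, the factor (x + 1)^2 tells us the largest block for λ = -1 has size 2.
Step 3 — with total size 5, 4 blocks, and largest block 2, the block sizes (in nonincreasing order) are [2, 1, 1, 1].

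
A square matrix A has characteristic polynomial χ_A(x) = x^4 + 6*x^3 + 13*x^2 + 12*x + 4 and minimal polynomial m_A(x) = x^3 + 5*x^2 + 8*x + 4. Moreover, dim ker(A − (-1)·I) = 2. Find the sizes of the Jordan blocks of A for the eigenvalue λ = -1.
Block sizes for λ = -1: [1, 1]

Step 1 — from the characteristic polynomial, algebraic multiplicity of λ = -1 is 2. From dim ker(A − (-1)·I) = 2, there are exactly 2 Jordan blocks for λ = -1.
Step 2 — from the minimal polynomial, the factor (x + 1) tells us the largest block for λ = -1 has size 1.
Step 3 — with total size 2, 2 blocks, and largest block 1, the block sizes (in nonincreasing order) are [1, 1].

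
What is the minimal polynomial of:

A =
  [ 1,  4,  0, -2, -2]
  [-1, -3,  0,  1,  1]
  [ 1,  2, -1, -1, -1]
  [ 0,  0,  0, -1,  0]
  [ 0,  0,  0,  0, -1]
x^2 + 2*x + 1

The characteristic polynomial is χ_A(x) = (x + 1)^5, so the eigenvalues are known. The minimal polynomial is
  m_A(x) = Π_λ (x − λ)^{k_λ}
where k_λ is the size of the *largest* Jordan block for λ (equivalently, the smallest k with (A − λI)^k v = 0 for every generalised eigenvector v of λ).

  λ = -1: largest Jordan block has size 2, contributing (x + 1)^2

So m_A(x) = (x + 1)^2 = x^2 + 2*x + 1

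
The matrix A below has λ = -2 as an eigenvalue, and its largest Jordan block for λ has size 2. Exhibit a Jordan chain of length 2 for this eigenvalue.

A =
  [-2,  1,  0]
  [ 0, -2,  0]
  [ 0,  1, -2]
A Jordan chain for λ = -2 of length 2:
v_1 = (1, 0, 1)ᵀ
v_2 = (0, 1, 0)ᵀ

Let N = A − (-2)·I. We want v_2 with N^2 v_2 = 0 but N^1 v_2 ≠ 0; then v_{j-1} := N · v_j for j = 2, …, 2.

Pick v_2 = (0, 1, 0)ᵀ.
Then v_1 = N · v_2 = (1, 0, 1)ᵀ.

Sanity check: (A − (-2)·I) v_1 = (0, 0, 0)ᵀ = 0. ✓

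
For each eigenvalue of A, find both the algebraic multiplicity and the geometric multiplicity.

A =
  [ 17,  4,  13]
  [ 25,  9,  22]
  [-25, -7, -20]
λ = 2: alg = 3, geom = 1

Step 1 — factor the characteristic polynomial to read off the algebraic multiplicities:
  χ_A(x) = (x - 2)^3

Step 2 — compute geometric multiplicities via the rank-nullity identity g(λ) = n − rank(A − λI):
  rank(A − (2)·I) = 2, so dim ker(A − (2)·I) = n − 2 = 1

Summary:
  λ = 2: algebraic multiplicity = 3, geometric multiplicity = 1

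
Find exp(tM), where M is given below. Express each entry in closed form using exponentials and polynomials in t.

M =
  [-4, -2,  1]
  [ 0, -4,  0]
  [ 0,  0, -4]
e^{tM} =
  [exp(-4*t), -2*t*exp(-4*t), t*exp(-4*t)]
  [0, exp(-4*t), 0]
  [0, 0, exp(-4*t)]

Strategy: write M = P · J · P⁻¹ where J is a Jordan canonical form, so e^{tM} = P · e^{tJ} · P⁻¹, and e^{tJ} can be computed block-by-block.

M has Jordan form
J =
  [-4,  1,  0]
  [ 0, -4,  0]
  [ 0,  0, -4]
(up to reordering of blocks).

Per-block formulas:
  For a 1×1 block at λ = -4: exp(t · [-4]) = [e^(-4t)].
  For a 2×2 Jordan block J_2(-4): exp(t · J_2(-4)) = e^(-4t)·(I + t·N), where N is the 2×2 nilpotent shift.

After assembling e^{tJ} and conjugating by P, we get:

e^{tM} =
  [exp(-4*t), -2*t*exp(-4*t), t*exp(-4*t)]
  [0, exp(-4*t), 0]
  [0, 0, exp(-4*t)]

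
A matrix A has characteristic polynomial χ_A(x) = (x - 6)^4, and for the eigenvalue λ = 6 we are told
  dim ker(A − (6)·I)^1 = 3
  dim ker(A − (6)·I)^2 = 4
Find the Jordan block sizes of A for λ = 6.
Block sizes for λ = 6: [2, 1, 1]

From the dimensions of kernels of powers, the number of Jordan blocks of size at least j is d_j − d_{j−1} where d_j = dim ker(N^j) (with d_0 = 0). Computing the differences gives [3, 1].
The number of blocks of size exactly k is (#blocks of size ≥ k) − (#blocks of size ≥ k + 1), so the partition is: 2 block(s) of size 1, 1 block(s) of size 2.
In nonincreasing order the block sizes are [2, 1, 1].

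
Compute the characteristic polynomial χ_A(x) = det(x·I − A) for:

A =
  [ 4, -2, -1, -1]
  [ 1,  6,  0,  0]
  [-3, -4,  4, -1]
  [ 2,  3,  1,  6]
x^4 - 20*x^3 + 150*x^2 - 500*x + 625

Expanding det(x·I − A) (e.g. by cofactor expansion or by noting that A is similar to its Jordan form J, which has the same characteristic polynomial as A) gives
  χ_A(x) = x^4 - 20*x^3 + 150*x^2 - 500*x + 625
which factors as (x - 5)^4. The eigenvalues (with algebraic multiplicities) are λ = 5 with multiplicity 4.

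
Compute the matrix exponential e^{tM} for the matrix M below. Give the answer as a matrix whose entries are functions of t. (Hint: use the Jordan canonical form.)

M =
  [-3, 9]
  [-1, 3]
e^{tM} =
  [1 - 3*t, 9*t]
  [-t, 3*t + 1]

Strategy: write M = P · J · P⁻¹ where J is a Jordan canonical form, so e^{tM} = P · e^{tJ} · P⁻¹, and e^{tJ} can be computed block-by-block.

M has Jordan form
J =
  [0, 1]
  [0, 0]
(up to reordering of blocks).

Per-block formulas:
  For a 2×2 Jordan block J_2(0): exp(t · J_2(0)) = e^(0t)·(I + t·N), where N is the 2×2 nilpotent shift.

After assembling e^{tJ} and conjugating by P, we get:

e^{tM} =
  [1 - 3*t, 9*t]
  [-t, 3*t + 1]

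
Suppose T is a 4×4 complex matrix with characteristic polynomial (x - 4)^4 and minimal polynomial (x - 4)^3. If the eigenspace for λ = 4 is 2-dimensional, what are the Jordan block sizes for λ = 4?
Block sizes for λ = 4: [3, 1]

Step 1 — from the characteristic polynomial, algebraic multiplicity of λ = 4 is 4. From dim ker(T − (4)·I) = 2, there are exactly 2 Jordan blocks for λ = 4.
Step 2 — from the minimal polynomial, the factor (x − 4)^3 tells us the largest block for λ = 4 has size 3.
Step 3 — with total size 4, 2 blocks, and largest block 3, the block sizes (in nonincreasing order) are [3, 1].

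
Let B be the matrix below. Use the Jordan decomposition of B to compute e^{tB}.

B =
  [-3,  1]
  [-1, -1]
e^{tB} =
  [-t*exp(-2*t) + exp(-2*t), t*exp(-2*t)]
  [-t*exp(-2*t), t*exp(-2*t) + exp(-2*t)]

Strategy: write B = P · J · P⁻¹ where J is a Jordan canonical form, so e^{tB} = P · e^{tJ} · P⁻¹, and e^{tJ} can be computed block-by-block.

B has Jordan form
J =
  [-2,  1]
  [ 0, -2]
(up to reordering of blocks).

Per-block formulas:
  For a 2×2 Jordan block J_2(-2): exp(t · J_2(-2)) = e^(-2t)·(I + t·N), where N is the 2×2 nilpotent shift.

After assembling e^{tJ} and conjugating by P, we get:

e^{tB} =
  [-t*exp(-2*t) + exp(-2*t), t*exp(-2*t)]
  [-t*exp(-2*t), t*exp(-2*t) + exp(-2*t)]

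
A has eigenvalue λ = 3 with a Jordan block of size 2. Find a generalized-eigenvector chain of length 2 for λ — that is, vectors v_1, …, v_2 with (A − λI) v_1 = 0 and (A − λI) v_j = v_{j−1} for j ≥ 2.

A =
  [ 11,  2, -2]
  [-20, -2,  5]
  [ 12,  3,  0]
A Jordan chain for λ = 3 of length 2:
v_1 = (8, -20, 12)ᵀ
v_2 = (1, 0, 0)ᵀ

Let N = A − (3)·I. We want v_2 with N^2 v_2 = 0 but N^1 v_2 ≠ 0; then v_{j-1} := N · v_j for j = 2, …, 2.

Pick v_2 = (1, 0, 0)ᵀ.
Then v_1 = N · v_2 = (8, -20, 12)ᵀ.

Sanity check: (A − (3)·I) v_1 = (0, 0, 0)ᵀ = 0. ✓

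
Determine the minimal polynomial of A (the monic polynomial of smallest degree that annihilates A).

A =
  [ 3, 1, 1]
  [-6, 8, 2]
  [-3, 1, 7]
x^2 - 12*x + 36

The characteristic polynomial is χ_A(x) = (x - 6)^3, so the eigenvalues are known. The minimal polynomial is
  m_A(x) = Π_λ (x − λ)^{k_λ}
where k_λ is the size of the *largest* Jordan block for λ (equivalently, the smallest k with (A − λI)^k v = 0 for every generalised eigenvector v of λ).

  λ = 6: largest Jordan block has size 2, contributing (x − 6)^2

So m_A(x) = (x - 6)^2 = x^2 - 12*x + 36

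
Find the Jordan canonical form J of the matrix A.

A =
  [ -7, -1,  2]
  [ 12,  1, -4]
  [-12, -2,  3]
J_2(-1) ⊕ J_1(-1)

The characteristic polynomial is
  det(x·I − A) = x^3 + 3*x^2 + 3*x + 1 = (x + 1)^3

Eigenvalues and multiplicities (the geometric multiplicity of λ is n − rank(A − λI), which equals the number of Jordan blocks for λ):
  λ = -1: algebraic multiplicity = 3, geometric multiplicity = 2

Determining the block sizes for each eigenvalue:
  λ = -1: 2 blocks summing to 3 forces exactly one block of size 2 and the rest size 1 → block sizes [2, 1]

Assembling the blocks gives a Jordan form
J =
  [-1,  1,  0]
  [ 0, -1,  0]
  [ 0,  0, -1]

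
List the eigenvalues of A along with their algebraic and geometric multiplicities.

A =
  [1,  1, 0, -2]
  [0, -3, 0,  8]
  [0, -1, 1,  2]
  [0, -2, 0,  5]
λ = 1: alg = 4, geom = 3

Step 1 — factor the characteristic polynomial to read off the algebraic multiplicities:
  χ_A(x) = (x - 1)^4

Step 2 — compute geometric multiplicities via the rank-nullity identity g(λ) = n − rank(A − λI):
  rank(A − (1)·I) = 1, so dim ker(A − (1)·I) = n − 1 = 3

Summary:
  λ = 1: algebraic multiplicity = 4, geometric multiplicity = 3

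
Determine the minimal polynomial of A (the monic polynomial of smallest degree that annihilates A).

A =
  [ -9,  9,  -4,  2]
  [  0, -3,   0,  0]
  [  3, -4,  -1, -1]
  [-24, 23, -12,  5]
x^4 + 8*x^3 + 22*x^2 + 24*x + 9

The characteristic polynomial is χ_A(x) = (x + 1)^2*(x + 3)^2, so the eigenvalues are known. The minimal polynomial is
  m_A(x) = Π_λ (x − λ)^{k_λ}
where k_λ is the size of the *largest* Jordan block for λ (equivalently, the smallest k with (A − λI)^k v = 0 for every generalised eigenvector v of λ).

  λ = -3: largest Jordan block has size 2, contributing (x + 3)^2
  λ = -1: largest Jordan block has size 2, contributing (x + 1)^2

So m_A(x) = (x + 1)^2*(x + 3)^2 = x^4 + 8*x^3 + 22*x^2 + 24*x + 9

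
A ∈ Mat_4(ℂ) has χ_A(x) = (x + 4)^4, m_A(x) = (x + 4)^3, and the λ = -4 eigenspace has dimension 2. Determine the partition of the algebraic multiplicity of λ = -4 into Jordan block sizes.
Block sizes for λ = -4: [3, 1]

Step 1 — from the characteristic polynomial, algebraic multiplicity of λ = -4 is 4. From dim ker(A − (-4)·I) = 2, there are exactly 2 Jordan blocks for λ = -4.
Step 2 — from the minimal polynomial, the factor (x + 4)^3 tells us the largest block for λ = -4 has size 3.
Step 3 — with total size 4, 2 blocks, and largest block 3, the block sizes (in nonincreasing order) are [3, 1].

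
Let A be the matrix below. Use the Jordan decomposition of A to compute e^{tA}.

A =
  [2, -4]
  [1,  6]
e^{tA} =
  [-2*t*exp(4*t) + exp(4*t), -4*t*exp(4*t)]
  [t*exp(4*t), 2*t*exp(4*t) + exp(4*t)]

Strategy: write A = P · J · P⁻¹ where J is a Jordan canonical form, so e^{tA} = P · e^{tJ} · P⁻¹, and e^{tJ} can be computed block-by-block.

A has Jordan form
J =
  [4, 1]
  [0, 4]
(up to reordering of blocks).

Per-block formulas:
  For a 2×2 Jordan block J_2(4): exp(t · J_2(4)) = e^(4t)·(I + t·N), where N is the 2×2 nilpotent shift.

After assembling e^{tJ} and conjugating by P, we get:

e^{tA} =
  [-2*t*exp(4*t) + exp(4*t), -4*t*exp(4*t)]
  [t*exp(4*t), 2*t*exp(4*t) + exp(4*t)]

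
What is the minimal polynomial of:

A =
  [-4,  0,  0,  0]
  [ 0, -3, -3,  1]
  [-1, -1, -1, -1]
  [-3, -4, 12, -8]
x^2 + 8*x + 16

The characteristic polynomial is χ_A(x) = (x + 4)^4, so the eigenvalues are known. The minimal polynomial is
  m_A(x) = Π_λ (x − λ)^{k_λ}
where k_λ is the size of the *largest* Jordan block for λ (equivalently, the smallest k with (A − λI)^k v = 0 for every generalised eigenvector v of λ).

  λ = -4: largest Jordan block has size 2, contributing (x + 4)^2

So m_A(x) = (x + 4)^2 = x^2 + 8*x + 16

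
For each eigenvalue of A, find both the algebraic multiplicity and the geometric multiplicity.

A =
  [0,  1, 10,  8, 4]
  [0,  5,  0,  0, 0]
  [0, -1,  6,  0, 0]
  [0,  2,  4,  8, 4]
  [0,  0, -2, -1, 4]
λ = 0: alg = 1, geom = 1; λ = 5: alg = 1, geom = 1; λ = 6: alg = 3, geom = 2

Step 1 — factor the characteristic polynomial to read off the algebraic multiplicities:
  χ_A(x) = x*(x - 6)^3*(x - 5)

Step 2 — compute geometric multiplicities via the rank-nullity identity g(λ) = n − rank(A − λI):
  rank(A − (0)·I) = 4, so dim ker(A − (0)·I) = n − 4 = 1
  rank(A − (5)·I) = 4, so dim ker(A − (5)·I) = n − 4 = 1
  rank(A − (6)·I) = 3, so dim ker(A − (6)·I) = n − 3 = 2

Summary:
  λ = 0: algebraic multiplicity = 1, geometric multiplicity = 1
  λ = 5: algebraic multiplicity = 1, geometric multiplicity = 1
  λ = 6: algebraic multiplicity = 3, geometric multiplicity = 2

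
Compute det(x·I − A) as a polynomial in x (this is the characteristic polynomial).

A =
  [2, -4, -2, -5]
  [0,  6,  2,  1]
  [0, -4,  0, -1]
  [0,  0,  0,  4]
x^4 - 12*x^3 + 52*x^2 - 96*x + 64

Expanding det(x·I − A) (e.g. by cofactor expansion or by noting that A is similar to its Jordan form J, which has the same characteristic polynomial as A) gives
  χ_A(x) = x^4 - 12*x^3 + 52*x^2 - 96*x + 64
which factors as (x - 4)^2*(x - 2)^2. The eigenvalues (with algebraic multiplicities) are λ = 2 with multiplicity 2, λ = 4 with multiplicity 2.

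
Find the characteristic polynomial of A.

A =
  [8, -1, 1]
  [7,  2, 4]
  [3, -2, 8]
x^3 - 18*x^2 + 108*x - 216

Expanding det(x·I − A) (e.g. by cofactor expansion or by noting that A is similar to its Jordan form J, which has the same characteristic polynomial as A) gives
  χ_A(x) = x^3 - 18*x^2 + 108*x - 216
which factors as (x - 6)^3. The eigenvalues (with algebraic multiplicities) are λ = 6 with multiplicity 3.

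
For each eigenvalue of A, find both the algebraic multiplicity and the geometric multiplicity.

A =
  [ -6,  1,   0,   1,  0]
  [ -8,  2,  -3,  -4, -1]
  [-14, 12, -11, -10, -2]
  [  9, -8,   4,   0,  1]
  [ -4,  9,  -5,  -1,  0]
λ = -5: alg = 3, geom = 1; λ = 0: alg = 2, geom = 1

Step 1 — factor the characteristic polynomial to read off the algebraic multiplicities:
  χ_A(x) = x^2*(x + 5)^3

Step 2 — compute geometric multiplicities via the rank-nullity identity g(λ) = n − rank(A − λI):
  rank(A − (-5)·I) = 4, so dim ker(A − (-5)·I) = n − 4 = 1
  rank(A − (0)·I) = 4, so dim ker(A − (0)·I) = n − 4 = 1

Summary:
  λ = -5: algebraic multiplicity = 3, geometric multiplicity = 1
  λ = 0: algebraic multiplicity = 2, geometric multiplicity = 1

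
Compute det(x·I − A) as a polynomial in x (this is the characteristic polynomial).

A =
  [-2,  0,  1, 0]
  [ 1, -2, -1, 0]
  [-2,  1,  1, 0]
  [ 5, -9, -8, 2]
x^4 + x^3 - 3*x^2 - 5*x - 2

Expanding det(x·I − A) (e.g. by cofactor expansion or by noting that A is similar to its Jordan form J, which has the same characteristic polynomial as A) gives
  χ_A(x) = x^4 + x^3 - 3*x^2 - 5*x - 2
which factors as (x - 2)*(x + 1)^3. The eigenvalues (with algebraic multiplicities) are λ = -1 with multiplicity 3, λ = 2 with multiplicity 1.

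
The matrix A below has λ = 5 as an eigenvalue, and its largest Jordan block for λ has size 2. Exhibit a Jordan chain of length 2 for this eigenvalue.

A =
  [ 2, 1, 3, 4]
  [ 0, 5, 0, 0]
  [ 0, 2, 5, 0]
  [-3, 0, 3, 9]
A Jordan chain for λ = 5 of length 2:
v_1 = (-2, 0, 2, -3)ᵀ
v_2 = (1, 1, 0, 0)ᵀ

Let N = A − (5)·I. We want v_2 with N^2 v_2 = 0 but N^1 v_2 ≠ 0; then v_{j-1} := N · v_j for j = 2, …, 2.

Pick v_2 = (1, 1, 0, 0)ᵀ.
Then v_1 = N · v_2 = (-2, 0, 2, -3)ᵀ.

Sanity check: (A − (5)·I) v_1 = (0, 0, 0, 0)ᵀ = 0. ✓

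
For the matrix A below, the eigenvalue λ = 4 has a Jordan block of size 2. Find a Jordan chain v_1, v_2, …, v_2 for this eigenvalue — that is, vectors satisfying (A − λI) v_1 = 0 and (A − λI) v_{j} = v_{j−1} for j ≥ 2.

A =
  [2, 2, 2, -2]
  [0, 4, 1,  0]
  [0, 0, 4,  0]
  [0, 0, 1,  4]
A Jordan chain for λ = 4 of length 2:
v_1 = (0, 1, 0, 1)ᵀ
v_2 = (1, 0, 1, 0)ᵀ

Let N = A − (4)·I. We want v_2 with N^2 v_2 = 0 but N^1 v_2 ≠ 0; then v_{j-1} := N · v_j for j = 2, …, 2.

Pick v_2 = (1, 0, 1, 0)ᵀ.
Then v_1 = N · v_2 = (0, 1, 0, 1)ᵀ.

Sanity check: (A − (4)·I) v_1 = (0, 0, 0, 0)ᵀ = 0. ✓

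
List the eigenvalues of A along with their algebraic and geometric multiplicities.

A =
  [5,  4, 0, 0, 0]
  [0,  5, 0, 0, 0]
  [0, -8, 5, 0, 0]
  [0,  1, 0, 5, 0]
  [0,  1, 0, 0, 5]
λ = 5: alg = 5, geom = 4

Step 1 — factor the characteristic polynomial to read off the algebraic multiplicities:
  χ_A(x) = (x - 5)^5

Step 2 — compute geometric multiplicities via the rank-nullity identity g(λ) = n − rank(A − λI):
  rank(A − (5)·I) = 1, so dim ker(A − (5)·I) = n − 1 = 4

Summary:
  λ = 5: algebraic multiplicity = 5, geometric multiplicity = 4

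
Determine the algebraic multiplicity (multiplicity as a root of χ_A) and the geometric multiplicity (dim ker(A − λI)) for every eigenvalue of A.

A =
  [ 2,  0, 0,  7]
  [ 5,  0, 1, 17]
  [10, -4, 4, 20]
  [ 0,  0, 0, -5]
λ = -5: alg = 1, geom = 1; λ = 2: alg = 3, geom = 2

Step 1 — factor the characteristic polynomial to read off the algebraic multiplicities:
  χ_A(x) = (x - 2)^3*(x + 5)

Step 2 — compute geometric multiplicities via the rank-nullity identity g(λ) = n − rank(A − λI):
  rank(A − (-5)·I) = 3, so dim ker(A − (-5)·I) = n − 3 = 1
  rank(A − (2)·I) = 2, so dim ker(A − (2)·I) = n − 2 = 2

Summary:
  λ = -5: algebraic multiplicity = 1, geometric multiplicity = 1
  λ = 2: algebraic multiplicity = 3, geometric multiplicity = 2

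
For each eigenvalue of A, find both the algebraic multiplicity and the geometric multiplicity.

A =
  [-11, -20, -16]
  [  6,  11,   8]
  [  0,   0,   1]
λ = -1: alg = 1, geom = 1; λ = 1: alg = 2, geom = 2

Step 1 — factor the characteristic polynomial to read off the algebraic multiplicities:
  χ_A(x) = (x - 1)^2*(x + 1)

Step 2 — compute geometric multiplicities via the rank-nullity identity g(λ) = n − rank(A − λI):
  rank(A − (-1)·I) = 2, so dim ker(A − (-1)·I) = n − 2 = 1
  rank(A − (1)·I) = 1, so dim ker(A − (1)·I) = n − 1 = 2

Summary:
  λ = -1: algebraic multiplicity = 1, geometric multiplicity = 1
  λ = 1: algebraic multiplicity = 2, geometric multiplicity = 2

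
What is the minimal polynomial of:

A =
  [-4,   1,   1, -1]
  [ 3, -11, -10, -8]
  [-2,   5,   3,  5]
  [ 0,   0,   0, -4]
x^3 + 12*x^2 + 48*x + 64

The characteristic polynomial is χ_A(x) = (x + 4)^4, so the eigenvalues are known. The minimal polynomial is
  m_A(x) = Π_λ (x − λ)^{k_λ}
where k_λ is the size of the *largest* Jordan block for λ (equivalently, the smallest k with (A − λI)^k v = 0 for every generalised eigenvector v of λ).

  λ = -4: largest Jordan block has size 3, contributing (x + 4)^3

So m_A(x) = (x + 4)^3 = x^3 + 12*x^2 + 48*x + 64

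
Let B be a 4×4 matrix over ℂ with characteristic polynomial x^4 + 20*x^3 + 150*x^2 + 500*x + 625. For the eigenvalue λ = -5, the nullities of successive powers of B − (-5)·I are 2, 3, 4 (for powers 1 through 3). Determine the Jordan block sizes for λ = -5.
Block sizes for λ = -5: [3, 1]

From the dimensions of kernels of powers, the number of Jordan blocks of size at least j is d_j − d_{j−1} where d_j = dim ker(N^j) (with d_0 = 0). Computing the differences gives [2, 1, 1].
The number of blocks of size exactly k is (#blocks of size ≥ k) − (#blocks of size ≥ k + 1), so the partition is: 1 block(s) of size 1, 1 block(s) of size 3.
In nonincreasing order the block sizes are [3, 1].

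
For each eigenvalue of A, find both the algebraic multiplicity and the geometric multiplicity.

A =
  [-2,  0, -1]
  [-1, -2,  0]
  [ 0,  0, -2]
λ = -2: alg = 3, geom = 1

Step 1 — factor the characteristic polynomial to read off the algebraic multiplicities:
  χ_A(x) = (x + 2)^3

Step 2 — compute geometric multiplicities via the rank-nullity identity g(λ) = n − rank(A − λI):
  rank(A − (-2)·I) = 2, so dim ker(A − (-2)·I) = n − 2 = 1

Summary:
  λ = -2: algebraic multiplicity = 3, geometric multiplicity = 1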